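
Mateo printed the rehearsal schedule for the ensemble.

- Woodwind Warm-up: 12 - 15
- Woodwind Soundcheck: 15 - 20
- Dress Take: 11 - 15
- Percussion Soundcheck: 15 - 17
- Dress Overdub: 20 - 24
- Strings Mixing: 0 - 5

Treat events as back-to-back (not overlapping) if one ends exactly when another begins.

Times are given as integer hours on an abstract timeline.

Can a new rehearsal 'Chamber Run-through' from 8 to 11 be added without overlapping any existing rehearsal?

Yes — the slot is free

Strings Mixing: ends 5 at or before Chamber Run-through starts 8 → clear.
Dress Take: starts 11 at or after Chamber Run-through ends 11 → clear.
Woodwind Warm-up: starts 12 at or after Chamber Run-through ends 11 → clear.
Woodwind Soundcheck: starts 15 at or after Chamber Run-through ends 11 → clear.
Percussion Soundcheck: starts 15 at or after Chamber Run-through ends 11 → clear.
Dress Overdub: starts 20 at or after Chamber Run-through ends 11 → clear.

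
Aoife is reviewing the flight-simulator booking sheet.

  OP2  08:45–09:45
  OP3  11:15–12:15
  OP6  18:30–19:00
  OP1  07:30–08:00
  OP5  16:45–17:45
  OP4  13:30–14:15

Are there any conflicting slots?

Two intervals overlap when each starts before the other ends.
Sorted by start: OP1, OP2, OP3, OP4, OP5, OP6.
OP2 starts after OP1 ends — done with OP1.
OP3 starts after OP2 ends — done with OP2.
OP4 starts after OP3 ends — done with OP3.
OP5 starts after OP4 ends — done with OP4.
OP6 starts after OP5 ends.
Every pair is clear; the schedule has no overlaps.

No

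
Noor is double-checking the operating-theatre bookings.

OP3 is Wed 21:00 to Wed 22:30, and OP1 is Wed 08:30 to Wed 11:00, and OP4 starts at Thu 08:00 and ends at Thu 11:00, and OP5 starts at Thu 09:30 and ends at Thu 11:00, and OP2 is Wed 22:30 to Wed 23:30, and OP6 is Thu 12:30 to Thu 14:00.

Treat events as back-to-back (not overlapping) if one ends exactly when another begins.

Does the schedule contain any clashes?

Yes

Sorted by start: OP1, OP3, OP2, OP4, OP5, OP6.
OP3 starts after OP1 ends, so nothing later overlaps OP1 either.
OP2 starts exactly when OP3 ends (back-to-back, no overlap), so nothing later overlaps OP3 either.
OP4 starts after OP2 ends, so nothing later overlaps OP2 either.
OP5 starts before OP4 ends → OP4 and OP5 overlap.
That's a conflict, so the schedule is not conflict-free.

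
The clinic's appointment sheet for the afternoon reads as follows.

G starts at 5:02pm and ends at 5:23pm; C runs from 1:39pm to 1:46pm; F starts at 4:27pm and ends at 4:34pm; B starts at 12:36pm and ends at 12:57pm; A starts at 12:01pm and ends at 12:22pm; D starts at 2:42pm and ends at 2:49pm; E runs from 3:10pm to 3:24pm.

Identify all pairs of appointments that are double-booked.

no conflicts

Sorted by start: A, B, C, D, E, F, G.
B starts after A ends — done with A.
C starts after B ends — done with B.
D starts after C ends — done with C.
E starts after D ends — done with D.
F starts after E ends — done with E.
G starts after F ends.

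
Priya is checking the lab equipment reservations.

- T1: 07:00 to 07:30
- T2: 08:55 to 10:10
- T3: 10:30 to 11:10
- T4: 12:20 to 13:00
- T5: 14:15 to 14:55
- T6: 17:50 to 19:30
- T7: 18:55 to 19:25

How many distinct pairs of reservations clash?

Sorted by start: T1, T2, T3, T4, T5, T6, T7.
T2 starts after T1 ends; T1 is clear from here.
T3 starts after T2 ends; T2 is clear from here.
T4 starts after T3 ends; T3 is clear from here.
T5 starts after T4 ends; T4 is clear from here.
T6 starts after T5 ends; T5 is clear from here.
T7 starts before T6 ends → T6 and T7 overlap.
Overlapping pairs: T6 & T7 — 1 in total.

1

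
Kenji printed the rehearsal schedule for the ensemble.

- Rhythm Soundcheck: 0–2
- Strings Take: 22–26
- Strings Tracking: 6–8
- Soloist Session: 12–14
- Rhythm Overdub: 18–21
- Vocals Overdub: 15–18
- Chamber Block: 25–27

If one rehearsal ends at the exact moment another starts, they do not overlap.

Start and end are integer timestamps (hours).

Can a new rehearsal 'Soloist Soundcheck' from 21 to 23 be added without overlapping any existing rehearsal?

No — it overlaps Strings Take

Rhythm Soundcheck: ends 2 at or before Soloist Soundcheck starts 21 → clear.
Strings Tracking: ends 8 at or before Soloist Soundcheck starts 21 → clear.
Soloist Session: ends 14 at or before Soloist Soundcheck starts 21 → clear.
Vocals Overdub: ends 18 at or before Soloist Soundcheck starts 21 → clear.
Rhythm Overdub: ends 21 at or before Soloist Soundcheck starts 21 → clear.
Strings Take: starts 22 before Soloist Soundcheck ends 23, and ends 26 after Soloist Soundcheck starts 21 → overlap.
Chamber Block: starts 25 at or after Soloist Soundcheck ends 23 → clear.
Soloist Soundcheck overlaps Strings Take.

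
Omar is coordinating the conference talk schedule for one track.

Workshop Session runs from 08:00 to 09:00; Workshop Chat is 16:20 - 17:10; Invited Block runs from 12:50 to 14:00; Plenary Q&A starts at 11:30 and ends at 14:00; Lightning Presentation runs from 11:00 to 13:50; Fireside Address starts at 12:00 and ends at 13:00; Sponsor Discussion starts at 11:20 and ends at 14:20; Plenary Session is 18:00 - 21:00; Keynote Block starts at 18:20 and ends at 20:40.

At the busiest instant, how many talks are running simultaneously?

Sort all start/end points and keep a running count:
08:00 start Workshop Session → 1
09:00 end Workshop Session → 0
11:00 start Lightning Presentation → 1
11:20 start Sponsor Discussion → 2
11:30 start Plenary Q&A → 3
12:00 start Fireside Address → 4
12:50 start Invited Block → 5
13:00 end Fireside Address → 4
13:50 end Lightning Presentation → 3
14:00 end Invited Block → 2
14:00 end Plenary Q&A → 1
14:20 end Sponsor Discussion → 0
16:20 start Workshop Chat → 1
17:10 end Workshop Chat → 0
18:00 start Plenary Session → 1
18:20 start Keynote Block → 2
20:40 end Keynote Block → 1
21:00 end Plenary Session → 0
Peak is 5, at 12:50 (Fireside Address, Invited Block, Lightning Presentation, Plenary Q&A, Sponsor Discussion).

5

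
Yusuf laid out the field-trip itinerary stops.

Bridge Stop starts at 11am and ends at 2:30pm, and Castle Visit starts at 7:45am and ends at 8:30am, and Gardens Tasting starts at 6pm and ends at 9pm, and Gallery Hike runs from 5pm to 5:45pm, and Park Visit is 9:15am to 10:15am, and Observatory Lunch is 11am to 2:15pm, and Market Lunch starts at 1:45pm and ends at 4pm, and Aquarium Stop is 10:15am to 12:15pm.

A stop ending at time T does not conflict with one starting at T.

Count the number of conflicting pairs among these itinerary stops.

5

Check each pair: they overlap iff neither finishes before the other starts.
Sorted by start: Castle Visit, Park Visit, Aquarium Stop, Observatory Lunch, Bridge Stop, Market Lunch, Gallery Hike, Gardens Tasting.
Park Visit starts after Castle Visit ends, so nothing later overlaps Castle Visit either.
Aquarium Stop starts exactly when Park Visit ends (back-to-back, no overlap), so nothing later overlaps Park Visit either.
Observatory Lunch starts before Aquarium Stop ends → Aquarium Stop and Observatory Lunch overlap.
Bridge Stop starts before Aquarium Stop ends → Aquarium Stop and Bridge Stop overlap.
Market Lunch starts after Aquarium Stop ends, so nothing later overlaps Aquarium Stop either.
Bridge Stop starts before Observatory Lunch ends → Observatory Lunch and Bridge Stop overlap.
Market Lunch starts before Observatory Lunch ends → Observatory Lunch and Market Lunch overlap.
Gallery Hike starts after Observatory Lunch ends, so nothing later overlaps Observatory Lunch either.
Market Lunch starts before Bridge Stop ends → Bridge Stop and Market Lunch overlap.
Gallery Hike starts after Bridge Stop ends, so nothing later overlaps Bridge Stop either.
Gallery Hike starts after Market Lunch ends, so nothing later overlaps Market Lunch either.
Gardens Tasting starts after Gallery Hike ends.
Overlapping pairs: Aquarium Stop & Bridge Stop, Aquarium Stop & Observatory Lunch, Bridge Stop & Market Lunch, Bridge Stop & Observatory Lunch, Market Lunch & Observatory Lunch — 5 in total.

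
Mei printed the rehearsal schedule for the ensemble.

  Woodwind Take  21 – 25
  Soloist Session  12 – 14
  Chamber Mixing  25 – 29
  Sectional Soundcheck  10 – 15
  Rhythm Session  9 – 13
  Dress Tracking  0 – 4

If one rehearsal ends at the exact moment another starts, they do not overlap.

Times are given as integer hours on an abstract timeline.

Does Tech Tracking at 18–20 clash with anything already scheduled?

No — it doesn't clash with anything

Dress Tracking: ends 4 at or before Tech Tracking starts 18 → clear.
Rhythm Session: ends 13 at or before Tech Tracking starts 18 → clear.
Sectional Soundcheck: ends 15 at or before Tech Tracking starts 18 → clear.
Soloist Session: ends 14 at or before Tech Tracking starts 18 → clear.
Woodwind Take: starts 21 at or after Tech Tracking ends 20 → clear.
Chamber Mixing: starts 25 at or after Tech Tracking ends 20 → clear.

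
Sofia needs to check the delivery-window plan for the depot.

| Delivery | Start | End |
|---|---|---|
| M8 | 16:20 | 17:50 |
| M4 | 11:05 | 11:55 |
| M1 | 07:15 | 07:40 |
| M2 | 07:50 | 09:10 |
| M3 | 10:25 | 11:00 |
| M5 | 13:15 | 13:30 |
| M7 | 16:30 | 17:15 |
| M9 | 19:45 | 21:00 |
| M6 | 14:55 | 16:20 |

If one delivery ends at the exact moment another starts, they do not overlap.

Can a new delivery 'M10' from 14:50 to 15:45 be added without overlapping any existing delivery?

No — it overlaps M6

M1: ends 07:40 at or before M10 starts 14:50 → clear.
M2: ends 09:10 at or before M10 starts 14:50 → clear.
M3: ends 11:00 at or before M10 starts 14:50 → clear.
M4: ends 11:55 at or before M10 starts 14:50 → clear.
M5: ends 13:30 at or before M10 starts 14:50 → clear.
M6: starts 14:55 before M10 ends 15:45, and ends 16:20 after M10 starts 14:50 → overlap.
M8: starts 16:20 at or after M10 ends 15:45 → clear.
M7: starts 16:30 at or after M10 ends 15:45 → clear.
M9: starts 19:45 at or after M10 ends 15:45 → clear.
M10 overlaps M6.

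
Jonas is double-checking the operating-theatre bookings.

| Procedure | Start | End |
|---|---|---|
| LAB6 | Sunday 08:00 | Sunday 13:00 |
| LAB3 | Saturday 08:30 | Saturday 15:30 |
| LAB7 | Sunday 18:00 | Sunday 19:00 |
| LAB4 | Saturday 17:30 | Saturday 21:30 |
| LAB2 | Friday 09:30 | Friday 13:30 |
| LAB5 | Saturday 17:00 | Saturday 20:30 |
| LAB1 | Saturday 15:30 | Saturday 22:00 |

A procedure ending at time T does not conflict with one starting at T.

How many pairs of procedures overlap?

Check each pair: they overlap iff neither finishes before the other starts.
Sorted by start: LAB2, LAB3, LAB1, LAB5, LAB4, LAB6, LAB7.
LAB3 starts after LAB2 ends, so LAB2 has no further overlaps.
LAB1 starts exactly when LAB3 ends (back-to-back, no overlap), so LAB3 has no further overlaps.
LAB5 starts before LAB1 ends → LAB1 and LAB5 overlap.
LAB4 starts before LAB1 ends → LAB1 and LAB4 overlap.
LAB6 starts after LAB1 ends, so LAB1 has no further overlaps.
LAB4 starts before LAB5 ends → LAB5 and LAB4 overlap.
LAB6 starts after LAB5 ends, so LAB5 has no further overlaps.
LAB6 starts after LAB4 ends, so LAB4 has no further overlaps.
LAB7 starts after LAB6 ends.
Overlapping pairs: LAB1 & LAB4, LAB1 & LAB5, LAB4 & LAB5 — 3 in total.

3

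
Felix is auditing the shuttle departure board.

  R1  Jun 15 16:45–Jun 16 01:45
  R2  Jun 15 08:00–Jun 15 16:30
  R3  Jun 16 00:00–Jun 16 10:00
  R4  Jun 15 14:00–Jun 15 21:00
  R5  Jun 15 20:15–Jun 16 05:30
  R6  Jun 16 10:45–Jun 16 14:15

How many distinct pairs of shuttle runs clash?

6

Sorted by start: R2, R4, R1, R5, R3, R6.
R4 starts before R2 ends → R2 and R4 overlap.
R1 starts after R2 ends, so nothing later overlaps R2 either.
R1 starts before R4 ends → R4 and R1 overlap.
R5 starts before R4 ends → R4 and R5 overlap.
R3 starts after R4 ends, so nothing later overlaps R4 either.
R5 starts before R1 ends → R1 and R5 overlap.
R3 starts before R1 ends → R1 and R3 overlap.
R6 starts after R1 ends.
R3 starts before R5 ends → R5 and R3 overlap.
R6 starts after R5 ends.
R6 starts after R3 ends.
Overlapping pairs: R1 & R3, R1 & R4, R1 & R5, R2 & R4, R3 & R5, R4 & R5 — 6 in total.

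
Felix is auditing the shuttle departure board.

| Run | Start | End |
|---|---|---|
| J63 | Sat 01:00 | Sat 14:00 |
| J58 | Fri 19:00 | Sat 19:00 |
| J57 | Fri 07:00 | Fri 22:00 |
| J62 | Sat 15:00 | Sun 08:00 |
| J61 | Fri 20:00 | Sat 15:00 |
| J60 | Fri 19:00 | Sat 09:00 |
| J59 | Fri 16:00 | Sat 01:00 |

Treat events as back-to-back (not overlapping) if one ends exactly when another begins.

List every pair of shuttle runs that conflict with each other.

J57 & J58, J57 & J59, J57 & J60, J57 & J61, J58 & J59, J58 & J60, J58 & J61, J58 & J62, J58 & J63, J59 & J60, J59 & J61, J60 & J61, J60 & J63, J61 & J63

Two intervals overlap when each starts before the other ends.
Sorted by start: J57, J59, J58, J60, J61, J63, J62.
J59 starts before J57 ends → J57 and J59 overlap.
J58 starts before J57 ends → J57 and J58 overlap.
J60 starts before J57 ends → J57 and J60 overlap.
J61 starts before J57 ends → J57 and J61 overlap.
J63 starts after J57 ends, so J57 has no further overlaps.
J58 starts before J59 ends → J59 and J58 overlap.
J60 starts before J59 ends → J59 and J60 overlap.
J61 starts before J59 ends → J59 and J61 overlap.
J63 starts exactly when J59 ends (back-to-back, no overlap), so J59 has no further overlaps.
J60 starts before J58 ends → J58 and J60 overlap.
J61 starts before J58 ends → J58 and J61 overlap.
J63 starts before J58 ends → J58 and J63 overlap.
J62 starts before J58 ends → J58 and J62 overlap.
J61 starts before J60 ends → J60 and J61 overlap.
J63 starts before J60 ends → J60 and J63 overlap.
J62 starts after J60 ends.
J63 starts before J61 ends → J61 and J63 overlap.
J62 starts exactly when J61 ends (back-to-back, no overlap).
J62 starts after J63 ends.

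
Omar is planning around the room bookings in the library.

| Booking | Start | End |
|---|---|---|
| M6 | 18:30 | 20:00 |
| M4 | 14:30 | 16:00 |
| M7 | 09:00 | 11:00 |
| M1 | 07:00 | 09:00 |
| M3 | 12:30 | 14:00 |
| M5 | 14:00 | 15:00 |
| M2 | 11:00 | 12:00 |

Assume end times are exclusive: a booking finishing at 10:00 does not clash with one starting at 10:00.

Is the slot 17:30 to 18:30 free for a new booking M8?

Yes — the slot is free

M1: ends 09:00 at or before M8 starts 17:30 → clear.
M7: ends 11:00 at or before M8 starts 17:30 → clear.
M2: ends 12:00 at or before M8 starts 17:30 → clear.
M3: ends 14:00 at or before M8 starts 17:30 → clear.
M5: ends 15:00 at or before M8 starts 17:30 → clear.
M4: ends 16:00 at or before M8 starts 17:30 → clear.
M6: starts 18:30 at or after M8 ends 18:30 → clear.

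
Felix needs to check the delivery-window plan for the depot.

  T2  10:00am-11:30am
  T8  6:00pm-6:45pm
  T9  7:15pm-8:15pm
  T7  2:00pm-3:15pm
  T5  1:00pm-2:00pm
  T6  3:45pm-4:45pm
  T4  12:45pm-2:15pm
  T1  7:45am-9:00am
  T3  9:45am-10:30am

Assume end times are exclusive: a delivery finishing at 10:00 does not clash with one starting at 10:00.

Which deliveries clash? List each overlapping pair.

Sorted by start: T1, T3, T2, T4, T5, T7, T6, T8, T9.
T3 starts after T1 ends; T1 is clear from here.
T2 starts before T3 ends → T3 and T2 overlap.
T4 starts after T3 ends; T3 is clear from here.
T4 starts after T2 ends; T2 is clear from here.
T5 starts before T4 ends → T4 and T5 overlap.
T7 starts before T4 ends → T4 and T7 overlap.
T6 starts after T4 ends; T4 is clear from here.
T7 starts exactly when T5 ends (back-to-back, no overlap); T5 is clear from here.
T6 starts after T7 ends; T7 is clear from here.
T8 starts after T6 ends; T6 is clear from here.
T9 starts after T8 ends.

T2 & T3, T4 & T5, T4 & T7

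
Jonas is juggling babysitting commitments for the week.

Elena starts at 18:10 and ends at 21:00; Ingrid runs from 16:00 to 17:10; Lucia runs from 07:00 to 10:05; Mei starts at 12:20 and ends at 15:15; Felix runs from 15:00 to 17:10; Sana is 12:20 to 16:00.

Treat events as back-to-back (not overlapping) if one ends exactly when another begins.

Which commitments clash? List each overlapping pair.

Felix & Ingrid, Felix & Mei, Felix & Sana, Mei & Sana

Sorted by start: Lucia, Sana, Mei, Felix, Ingrid, Elena.
Sana starts after Lucia ends, so nothing later overlaps Lucia either.
Mei starts before Sana ends → Sana and Mei overlap.
Felix starts before Sana ends → Sana and Felix overlap.
Ingrid starts exactly when Sana ends (back-to-back, no overlap), so nothing later overlaps Sana either.
Felix starts before Mei ends → Mei and Felix overlap.
Ingrid starts after Mei ends, so nothing later overlaps Mei either.
Ingrid starts before Felix ends → Felix and Ingrid overlap.
Elena starts after Felix ends.
Elena starts after Ingrid ends.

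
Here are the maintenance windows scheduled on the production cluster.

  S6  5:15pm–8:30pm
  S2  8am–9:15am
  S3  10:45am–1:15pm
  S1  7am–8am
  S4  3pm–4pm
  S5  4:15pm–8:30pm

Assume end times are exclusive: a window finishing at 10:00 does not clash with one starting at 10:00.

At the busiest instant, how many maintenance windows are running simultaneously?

2

Sort all start/end points and keep a running count:
7am start S1 → 1
8am end S1 → 0
8am start S2 → 1
9:15am end S2 → 0
10:45am start S3 → 1
1:15pm end S3 → 0
3pm start S4 → 1
4pm end S4 → 0
4:15pm start S5 → 1
5:15pm start S6 → 2
8:30pm end S5 → 1
8:30pm end S6 → 0
Peak is 2, at 5:15pm (S5, S6).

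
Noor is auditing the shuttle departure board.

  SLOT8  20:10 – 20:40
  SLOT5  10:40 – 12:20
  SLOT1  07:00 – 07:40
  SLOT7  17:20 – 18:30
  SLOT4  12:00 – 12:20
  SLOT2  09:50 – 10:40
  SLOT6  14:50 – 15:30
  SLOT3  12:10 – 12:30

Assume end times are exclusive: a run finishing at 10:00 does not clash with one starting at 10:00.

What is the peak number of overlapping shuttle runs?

3

Sort all start/end points and keep a running count:
07:00 start SLOT1 → 1
07:40 end SLOT1 → 0
09:50 start SLOT2 → 1
10:40 end SLOT2 → 0
10:40 start SLOT5 → 1
12:00 start SLOT4 → 2
12:10 start SLOT3 → 3
12:20 end SLOT4 → 2
12:20 end SLOT5 → 1
12:30 end SLOT3 → 0
14:50 start SLOT6 → 1
15:30 end SLOT6 → 0
17:20 start SLOT7 → 1
18:30 end SLOT7 → 0
20:10 start SLOT8 → 1
20:40 end SLOT8 → 0
Peak is 3, at 12:10 (SLOT3, SLOT4, SLOT5).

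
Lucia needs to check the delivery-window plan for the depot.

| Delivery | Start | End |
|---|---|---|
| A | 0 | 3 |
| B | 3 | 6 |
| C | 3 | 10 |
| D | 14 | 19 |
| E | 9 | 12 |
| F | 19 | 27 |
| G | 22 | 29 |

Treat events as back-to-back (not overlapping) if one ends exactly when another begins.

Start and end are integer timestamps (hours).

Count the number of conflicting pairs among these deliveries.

Sorted by start: A, B, C, E, D, F, G.
B starts exactly when A ends (back-to-back, no overlap), so A has no further overlaps.
C starts before B ends → B and C overlap.
E starts after B ends, so B has no further overlaps.
E starts before C ends → C and E overlap.
D starts after C ends, so C has no further overlaps.
D starts after E ends, so E has no further overlaps.
F starts exactly when D ends (back-to-back, no overlap), so D has no further overlaps.
G starts before F ends → F and G overlap.
Overlapping pairs: B & C, C & E, F & G — 3 in total.

3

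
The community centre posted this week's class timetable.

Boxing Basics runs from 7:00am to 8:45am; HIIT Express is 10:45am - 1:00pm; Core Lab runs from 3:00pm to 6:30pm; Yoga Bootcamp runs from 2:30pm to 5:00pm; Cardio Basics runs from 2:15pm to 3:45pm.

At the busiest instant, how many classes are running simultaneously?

Walk through starts and ends in time order (an end at T is processed before a start at T):
7:00am start Boxing Basics → 1
8:45am end Boxing Basics → 0
10:45am start HIIT Express → 1
1:00pm end HIIT Express → 0
2:15pm start Cardio Basics → 1
2:30pm start Yoga Bootcamp → 2
3:00pm start Core Lab → 3
3:45pm end Cardio Basics → 2
5:00pm end Yoga Bootcamp → 1
6:30pm end Core Lab → 0
Peak is 3, at 3:00pm (Cardio Basics, Core Lab, Yoga Bootcamp).

3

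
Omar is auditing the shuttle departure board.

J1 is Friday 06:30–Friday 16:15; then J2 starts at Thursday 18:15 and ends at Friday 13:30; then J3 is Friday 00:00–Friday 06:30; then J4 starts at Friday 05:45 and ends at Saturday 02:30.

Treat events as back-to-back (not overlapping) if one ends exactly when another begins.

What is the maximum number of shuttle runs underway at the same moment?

3

Sweep the timeline, counting +1 at each start and −1 at each end (ends before starts at a tie):
Thursday 18:15 start J2 → 1
Friday 00:00 start J3 → 2
Friday 05:45 start J4 → 3
Friday 06:30 end J3 → 2
Friday 06:30 start J1 → 3
Friday 13:30 end J2 → 2
Friday 16:15 end J1 → 1
Saturday 02:30 end J4 → 0
Peak is 3, at Friday 05:45 (J2, J3, J4).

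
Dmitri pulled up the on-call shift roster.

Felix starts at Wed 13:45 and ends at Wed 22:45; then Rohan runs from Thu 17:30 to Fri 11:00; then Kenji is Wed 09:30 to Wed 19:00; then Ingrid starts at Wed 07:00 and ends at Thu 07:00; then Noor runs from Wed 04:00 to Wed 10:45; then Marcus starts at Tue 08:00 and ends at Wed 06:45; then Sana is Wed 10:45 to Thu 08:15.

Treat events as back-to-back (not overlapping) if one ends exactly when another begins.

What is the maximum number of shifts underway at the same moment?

4

Sweep the timeline, counting +1 at each start and −1 at each end (ends before starts at a tie):
Tue 08:00 start Marcus → 1
Wed 04:00 start Noor → 2
Wed 06:45 end Marcus → 1
Wed 07:00 start Ingrid → 2
Wed 09:30 start Kenji → 3
Wed 10:45 end Noor → 2
Wed 10:45 start Sana → 3
Wed 13:45 start Felix → 4
Wed 19:00 end Kenji → 3
Wed 22:45 end Felix → 2
Thu 07:00 end Ingrid → 1
Thu 08:15 end Sana → 0
Thu 17:30 start Rohan → 1
Fri 11:00 end Rohan → 0
Peak is 4, at Wed 13:45 (Felix, Ingrid, Kenji, Sana).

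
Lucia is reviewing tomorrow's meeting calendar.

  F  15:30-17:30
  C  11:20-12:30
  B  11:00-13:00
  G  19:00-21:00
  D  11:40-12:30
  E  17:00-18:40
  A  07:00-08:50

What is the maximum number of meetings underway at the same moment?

Walk through starts and ends in time order (an end at T is processed before a start at T):
07:00 start A → 1
08:50 end A → 0
11:00 start B → 1
11:20 start C → 2
11:40 start D → 3
12:30 end C → 2
12:30 end D → 1
13:00 end B → 0
15:30 start F → 1
17:00 start E → 2
17:30 end F → 1
18:40 end E → 0
19:00 start G → 1
21:00 end G → 0
Peak is 3, at 11:40 (B, C, D).

3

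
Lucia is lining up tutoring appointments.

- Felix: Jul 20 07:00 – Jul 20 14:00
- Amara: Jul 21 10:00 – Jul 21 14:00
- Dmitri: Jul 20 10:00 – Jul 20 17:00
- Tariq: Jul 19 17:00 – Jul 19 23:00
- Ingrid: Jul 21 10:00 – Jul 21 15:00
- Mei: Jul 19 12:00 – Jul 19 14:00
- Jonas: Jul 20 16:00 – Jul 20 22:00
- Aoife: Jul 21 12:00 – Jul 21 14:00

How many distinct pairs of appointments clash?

5

Sorted by start: Mei, Tariq, Felix, Dmitri, Jonas, Ingrid, Amara, Aoife.
Tariq starts after Mei ends; Mei is clear from here.
Felix starts after Tariq ends; Tariq is clear from here.
Dmitri starts before Felix ends → Felix and Dmitri overlap.
Jonas starts after Felix ends; Felix is clear from here.
Jonas starts before Dmitri ends → Dmitri and Jonas overlap.
Ingrid starts after Dmitri ends; Dmitri is clear from here.
Ingrid starts after Jonas ends; Jonas is clear from here.
Amara starts before Ingrid ends → Ingrid and Amara overlap.
Aoife starts before Ingrid ends → Ingrid and Aoife overlap.
Aoife starts before Amara ends → Amara and Aoife overlap.
Overlapping pairs: Amara & Aoife, Amara & Ingrid, Aoife & Ingrid, Dmitri & Felix, Dmitri & Jonas — 5 in total.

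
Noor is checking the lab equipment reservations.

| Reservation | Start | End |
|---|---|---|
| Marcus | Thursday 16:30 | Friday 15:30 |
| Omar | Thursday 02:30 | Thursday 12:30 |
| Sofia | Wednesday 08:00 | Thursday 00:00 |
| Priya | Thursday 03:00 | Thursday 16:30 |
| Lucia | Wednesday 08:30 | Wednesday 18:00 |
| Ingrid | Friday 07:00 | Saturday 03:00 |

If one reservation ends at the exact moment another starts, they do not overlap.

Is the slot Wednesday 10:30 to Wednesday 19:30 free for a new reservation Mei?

Sofia: starts Wednesday 08:00 before Mei ends Wednesday 19:30, and ends Thursday 00:00 after Mei starts Wednesday 10:30 → overlap.
Lucia: starts Wednesday 08:30 before Mei ends Wednesday 19:30, and ends Wednesday 18:00 after Mei starts Wednesday 10:30 → overlap.
Omar: starts Thursday 02:30 at or after Mei ends Wednesday 19:30 → clear.
Priya: starts Thursday 03:00 at or after Mei ends Wednesday 19:30 → clear.
Marcus: starts Thursday 16:30 at or after Mei ends Wednesday 19:30 → clear.
Ingrid: starts Friday 07:00 at or after Mei ends Wednesday 19:30 → clear.
Mei overlaps Sofia, Lucia.

No — it overlaps Lucia, Sofia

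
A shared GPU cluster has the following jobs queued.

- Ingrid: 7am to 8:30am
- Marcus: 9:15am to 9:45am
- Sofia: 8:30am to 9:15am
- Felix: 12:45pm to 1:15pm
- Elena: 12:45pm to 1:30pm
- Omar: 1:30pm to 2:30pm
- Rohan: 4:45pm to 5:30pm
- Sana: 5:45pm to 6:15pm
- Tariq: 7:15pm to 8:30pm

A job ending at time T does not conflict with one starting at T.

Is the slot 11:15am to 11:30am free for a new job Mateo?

Yes — the slot is free

Ingrid: ends 8:30am at or before Mateo starts 11:15am → clear.
Sofia: ends 9:15am at or before Mateo starts 11:15am → clear.
Marcus: ends 9:45am at or before Mateo starts 11:15am → clear.
Felix: starts 12:45pm at or after Mateo ends 11:30am → clear.
Elena: starts 12:45pm at or after Mateo ends 11:30am → clear.
Omar: starts 1:30pm at or after Mateo ends 11:30am → clear.
Rohan: starts 4:45pm at or after Mateo ends 11:30am → clear.
Sana: starts 5:45pm at or after Mateo ends 11:30am → clear.
Tariq: starts 7:15pm at or after Mateo ends 11:30am → clear.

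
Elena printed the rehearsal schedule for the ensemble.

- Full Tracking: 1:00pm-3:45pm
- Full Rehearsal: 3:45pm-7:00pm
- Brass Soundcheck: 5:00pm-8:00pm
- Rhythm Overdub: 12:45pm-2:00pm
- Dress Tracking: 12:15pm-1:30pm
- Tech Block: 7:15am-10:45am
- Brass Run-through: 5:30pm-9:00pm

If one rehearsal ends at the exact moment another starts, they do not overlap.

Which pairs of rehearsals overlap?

Sorted by start: Tech Block, Dress Tracking, Rhythm Overdub, Full Tracking, Full Rehearsal, Brass Soundcheck, Brass Run-through.
Dress Tracking starts after Tech Block ends; Tech Block is clear from here.
Rhythm Overdub starts before Dress Tracking ends → Dress Tracking and Rhythm Overdub overlap.
Full Tracking starts before Dress Tracking ends → Dress Tracking and Full Tracking overlap.
Full Rehearsal starts after Dress Tracking ends; Dress Tracking is clear from here.
Full Tracking starts before Rhythm Overdub ends → Rhythm Overdub and Full Tracking overlap.
Full Rehearsal starts after Rhythm Overdub ends; Rhythm Overdub is clear from here.
Full Rehearsal starts exactly when Full Tracking ends (back-to-back, no overlap); Full Tracking is clear from here.
Brass Soundcheck starts before Full Rehearsal ends → Full Rehearsal and Brass Soundcheck overlap.
Brass Run-through starts before Full Rehearsal ends → Full Rehearsal and Brass Run-through overlap.
Brass Run-through starts before Brass Soundcheck ends → Brass Soundcheck and Brass Run-through overlap.

Brass Run-through & Brass Soundcheck, Brass Run-through & Full Rehearsal, Brass Soundcheck & Full Rehearsal, Dress Tracking & Full Tracking, Dress Tracking & Rhythm Overdub, Full Tracking & Rhythm Overdub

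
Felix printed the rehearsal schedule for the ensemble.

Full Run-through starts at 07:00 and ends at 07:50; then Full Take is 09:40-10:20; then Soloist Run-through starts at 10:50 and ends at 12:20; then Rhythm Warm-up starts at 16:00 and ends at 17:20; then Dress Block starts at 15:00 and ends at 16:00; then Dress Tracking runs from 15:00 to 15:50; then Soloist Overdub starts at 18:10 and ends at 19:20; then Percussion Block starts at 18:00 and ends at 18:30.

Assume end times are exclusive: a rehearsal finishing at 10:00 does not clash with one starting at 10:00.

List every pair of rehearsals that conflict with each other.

Two intervals overlap when each starts before the other ends.
Sorted by start: Full Run-through, Full Take, Soloist Run-through, Dress Block, Dress Tracking, Rhythm Warm-up, Percussion Block, Soloist Overdub.
Full Take starts after Full Run-through ends, so Full Run-through has no further overlaps.
Soloist Run-through starts after Full Take ends, so Full Take has no further overlaps.
Dress Block starts after Soloist Run-through ends, so Soloist Run-through has no further overlaps.
Dress Tracking starts before Dress Block ends → Dress Block and Dress Tracking overlap.
Rhythm Warm-up starts exactly when Dress Block ends (back-to-back, no overlap), so Dress Block has no further overlaps.
Rhythm Warm-up starts after Dress Tracking ends, so Dress Tracking has no further overlaps.
Percussion Block starts after Rhythm Warm-up ends, so Rhythm Warm-up has no further overlaps.
Soloist Overdub starts before Percussion Block ends → Percussion Block and Soloist Overdub overlap.

Dress Block & Dress Tracking, Percussion Block & Soloist Overdub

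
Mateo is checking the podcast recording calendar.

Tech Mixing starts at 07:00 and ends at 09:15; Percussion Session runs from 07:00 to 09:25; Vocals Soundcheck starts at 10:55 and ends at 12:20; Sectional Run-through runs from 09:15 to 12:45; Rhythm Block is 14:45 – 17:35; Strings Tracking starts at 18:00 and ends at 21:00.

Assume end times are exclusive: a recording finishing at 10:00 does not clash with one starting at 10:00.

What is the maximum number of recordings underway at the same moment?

2

Sort all start/end points and keep a running count:
07:00 start Percussion Session → 1
07:00 start Tech Mixing → 2
09:15 end Tech Mixing → 1
09:15 start Sectional Run-through → 2
09:25 end Percussion Session → 1
10:55 start Vocals Soundcheck → 2
12:20 end Vocals Soundcheck → 1
12:45 end Sectional Run-through → 0
14:45 start Rhythm Block → 1
17:35 end Rhythm Block → 0
18:00 start Strings Tracking → 1
21:00 end Strings Tracking → 0
Peak is 2, at 07:00 (Percussion Session, Tech Mixing).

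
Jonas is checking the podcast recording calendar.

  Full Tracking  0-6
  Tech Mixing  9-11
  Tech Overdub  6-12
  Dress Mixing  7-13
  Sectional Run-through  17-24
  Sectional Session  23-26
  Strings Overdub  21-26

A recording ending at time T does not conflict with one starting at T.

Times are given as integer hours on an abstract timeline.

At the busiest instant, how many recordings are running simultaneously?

3

Sort all start/end points and keep a running count:
0 start Full Tracking → 1
6 end Full Tracking → 0
6 start Tech Overdub → 1
7 start Dress Mixing → 2
9 start Tech Mixing → 3
11 end Tech Mixing → 2
12 end Tech Overdub → 1
13 end Dress Mixing → 0
17 start Sectional Run-through → 1
21 start Strings Overdub → 2
23 start Sectional Session → 3
24 end Sectional Run-through → 2
26 end Sectional Session → 1
26 end Strings Overdub → 0
Peak is 3, at 9 (Dress Mixing, Tech Mixing, Tech Overdub).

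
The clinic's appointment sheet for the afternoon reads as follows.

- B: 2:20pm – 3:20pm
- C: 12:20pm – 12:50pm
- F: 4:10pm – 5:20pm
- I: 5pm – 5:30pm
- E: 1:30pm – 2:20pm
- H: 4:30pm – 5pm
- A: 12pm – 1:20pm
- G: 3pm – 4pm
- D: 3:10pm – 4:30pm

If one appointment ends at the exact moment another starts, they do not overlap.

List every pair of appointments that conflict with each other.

Check each pair: they overlap iff neither finishes before the other starts.
Sorted by start: A, C, E, B, G, D, F, H, I.
C starts before A ends → A and C overlap.
E starts after A ends, so A has no further overlaps.
E starts after C ends, so C has no further overlaps.
B starts exactly when E ends (back-to-back, no overlap), so E has no further overlaps.
G starts before B ends → B and G overlap.
D starts before B ends → B and D overlap.
F starts after B ends, so B has no further overlaps.
D starts before G ends → G and D overlap.
F starts after G ends, so G has no further overlaps.
F starts before D ends → D and F overlap.
H starts exactly when D ends (back-to-back, no overlap), so D has no further overlaps.
H starts before F ends → F and H overlap.
I starts before F ends → F and I overlap.
I starts exactly when H ends (back-to-back, no overlap).

A & C, B & D, B & G, D & F, D & G, F & H, F & I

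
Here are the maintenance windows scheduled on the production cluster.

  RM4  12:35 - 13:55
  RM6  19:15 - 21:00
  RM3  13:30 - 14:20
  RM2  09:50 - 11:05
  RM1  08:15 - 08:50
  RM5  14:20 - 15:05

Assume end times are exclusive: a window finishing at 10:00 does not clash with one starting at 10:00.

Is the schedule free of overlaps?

No

Sorted by start: RM1, RM2, RM4, RM3, RM5, RM6.
RM2 starts after RM1 ends; RM1 is clear from here.
RM4 starts after RM2 ends; RM2 is clear from here.
RM3 starts before RM4 ends → RM4 and RM3 overlap.
That's a conflict, so the schedule is not conflict-free.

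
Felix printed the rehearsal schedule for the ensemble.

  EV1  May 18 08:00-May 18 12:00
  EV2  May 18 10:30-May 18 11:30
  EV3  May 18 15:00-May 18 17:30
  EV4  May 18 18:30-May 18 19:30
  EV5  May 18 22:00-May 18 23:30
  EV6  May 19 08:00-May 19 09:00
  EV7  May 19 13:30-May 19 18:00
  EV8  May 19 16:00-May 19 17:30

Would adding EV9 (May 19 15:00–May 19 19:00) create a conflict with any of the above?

Yes — it overlaps EV7, EV8

EV1: ends May 18 12:00 at or before EV9 starts May 19 15:00 → clear.
EV2: ends May 18 11:30 at or before EV9 starts May 19 15:00 → clear.
EV3: ends May 18 17:30 at or before EV9 starts May 19 15:00 → clear.
EV4: ends May 18 19:30 at or before EV9 starts May 19 15:00 → clear.
EV5: ends May 18 23:30 at or before EV9 starts May 19 15:00 → clear.
EV6: ends May 19 09:00 at or before EV9 starts May 19 15:00 → clear.
EV7: starts May 19 13:30 before EV9 ends May 19 19:00, and ends May 19 18:00 after EV9 starts May 19 15:00 → overlap.
EV8: starts May 19 16:00 before EV9 ends May 19 19:00, and ends May 19 17:30 after EV9 starts May 19 15:00 → overlap.
EV9 overlaps EV7, EV8.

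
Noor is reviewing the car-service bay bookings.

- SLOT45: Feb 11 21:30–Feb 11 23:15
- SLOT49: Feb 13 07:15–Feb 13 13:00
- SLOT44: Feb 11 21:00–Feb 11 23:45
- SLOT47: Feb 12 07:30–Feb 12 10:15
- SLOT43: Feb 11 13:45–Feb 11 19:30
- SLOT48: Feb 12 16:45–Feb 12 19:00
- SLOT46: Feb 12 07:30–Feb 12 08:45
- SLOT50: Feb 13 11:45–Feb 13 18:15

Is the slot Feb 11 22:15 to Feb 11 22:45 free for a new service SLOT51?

No — it overlaps SLOT44, SLOT45

SLOT43: ends Feb 11 19:30 at or before SLOT51 starts Feb 11 22:15 → clear.
SLOT44: starts Feb 11 21:00 before SLOT51 ends Feb 11 22:45, and ends Feb 11 23:45 after SLOT51 starts Feb 11 22:15 → overlap.
SLOT45: starts Feb 11 21:30 before SLOT51 ends Feb 11 22:45, and ends Feb 11 23:15 after SLOT51 starts Feb 11 22:15 → overlap.
SLOT46: starts Feb 12 07:30 at or after SLOT51 ends Feb 11 22:45 → clear.
SLOT47: starts Feb 12 07:30 at or after SLOT51 ends Feb 11 22:45 → clear.
SLOT48: starts Feb 12 16:45 at or after SLOT51 ends Feb 11 22:45 → clear.
SLOT49: starts Feb 13 07:15 at or after SLOT51 ends Feb 11 22:45 → clear.
SLOT50: starts Feb 13 11:45 at or after SLOT51 ends Feb 11 22:45 → clear.
SLOT51 overlaps SLOT44, SLOT45.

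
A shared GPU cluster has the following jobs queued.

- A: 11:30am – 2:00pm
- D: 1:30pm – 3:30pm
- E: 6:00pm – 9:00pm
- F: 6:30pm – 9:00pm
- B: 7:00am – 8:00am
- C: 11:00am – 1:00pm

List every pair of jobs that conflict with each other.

Check each pair: they overlap iff neither finishes before the other starts.
Sorted by start: B, C, A, D, E, F.
C starts after B ends; B is clear from here.
A starts before C ends → C and A overlap.
D starts after C ends; C is clear from here.
D starts before A ends → A and D overlap.
E starts after A ends; A is clear from here.
E starts after D ends; D is clear from here.
F starts before E ends → E and F overlap.

A & C, A & D, E & F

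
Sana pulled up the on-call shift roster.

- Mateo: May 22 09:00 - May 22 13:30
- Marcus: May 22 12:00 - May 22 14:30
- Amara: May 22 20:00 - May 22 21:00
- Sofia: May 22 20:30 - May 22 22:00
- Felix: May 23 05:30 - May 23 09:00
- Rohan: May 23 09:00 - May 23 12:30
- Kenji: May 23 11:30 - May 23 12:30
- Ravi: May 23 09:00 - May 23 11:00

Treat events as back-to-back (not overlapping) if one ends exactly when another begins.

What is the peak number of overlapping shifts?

Walk through starts and ends in time order (an end at T is processed before a start at T):
May 22 09:00 start Mateo → 1
May 22 12:00 start Marcus → 2
May 22 13:30 end Mateo → 1
May 22 14:30 end Marcus → 0
May 22 20:00 start Amara → 1
May 22 20:30 start Sofia → 2
May 22 21:00 end Amara → 1
May 22 22:00 end Sofia → 0
May 23 05:30 start Felix → 1
May 23 09:00 end Felix → 0
May 23 09:00 start Ravi → 1
May 23 09:00 start Rohan → 2
May 23 11:00 end Ravi → 1
May 23 11:30 start Kenji → 2
May 23 12:30 end Kenji → 1
May 23 12:30 end Rohan → 0
Peak is 2, at May 22 12:00 (Marcus, Mateo).

2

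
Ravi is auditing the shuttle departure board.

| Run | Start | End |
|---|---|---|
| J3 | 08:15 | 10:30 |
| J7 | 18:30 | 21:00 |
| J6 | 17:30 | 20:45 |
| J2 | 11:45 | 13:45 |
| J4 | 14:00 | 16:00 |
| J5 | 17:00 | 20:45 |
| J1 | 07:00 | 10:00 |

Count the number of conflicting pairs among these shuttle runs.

Sorted by start: J1, J3, J2, J4, J5, J6, J7.
J3 starts before J1 ends → J1 and J3 overlap.
J2 starts after J1 ends; J1 is clear from here.
J2 starts after J3 ends; J3 is clear from here.
J4 starts after J2 ends; J2 is clear from here.
J5 starts after J4 ends; J4 is clear from here.
J6 starts before J5 ends → J5 and J6 overlap.
J7 starts before J5 ends → J5 and J7 overlap.
J7 starts before J6 ends → J6 and J7 overlap.
Overlapping pairs: J1 & J3, J5 & J6, J5 & J7, J6 & J7 — 4 in total.

4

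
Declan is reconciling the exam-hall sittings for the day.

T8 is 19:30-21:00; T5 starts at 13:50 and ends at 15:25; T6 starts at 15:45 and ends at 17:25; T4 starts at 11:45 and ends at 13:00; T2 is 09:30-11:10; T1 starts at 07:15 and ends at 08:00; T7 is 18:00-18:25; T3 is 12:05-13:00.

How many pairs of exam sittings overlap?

1

Sorted by start: T1, T2, T4, T3, T5, T6, T7, T8.
T2 starts after T1 ends; T1 is clear from here.
T4 starts after T2 ends; T2 is clear from here.
T3 starts before T4 ends → T4 and T3 overlap.
T5 starts after T4 ends; T4 is clear from here.
T5 starts after T3 ends; T3 is clear from here.
T6 starts after T5 ends; T5 is clear from here.
T7 starts after T6 ends; T6 is clear from here.
T8 starts after T7 ends.
Overlapping pairs: T3 & T4 — 1 in total.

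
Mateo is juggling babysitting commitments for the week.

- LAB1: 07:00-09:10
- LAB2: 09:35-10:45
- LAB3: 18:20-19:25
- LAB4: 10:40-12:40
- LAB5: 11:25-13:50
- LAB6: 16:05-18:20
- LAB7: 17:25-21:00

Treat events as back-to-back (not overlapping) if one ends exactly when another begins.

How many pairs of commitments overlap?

Two intervals overlap when each starts before the other ends.
Sorted by start: LAB1, LAB2, LAB4, LAB5, LAB6, LAB7, LAB3.
LAB2 starts after LAB1 ends — done with LAB1.
LAB4 starts before LAB2 ends → LAB2 and LAB4 overlap.
LAB5 starts after LAB2 ends — done with LAB2.
LAB5 starts before LAB4 ends → LAB4 and LAB5 overlap.
LAB6 starts after LAB4 ends — done with LAB4.
LAB6 starts after LAB5 ends — done with LAB5.
LAB7 starts before LAB6 ends → LAB6 and LAB7 overlap.
LAB3 starts exactly when LAB6 ends (back-to-back, no overlap).
LAB3 starts before LAB7 ends → LAB7 and LAB3 overlap.
Overlapping pairs: LAB2 & LAB4, LAB3 & LAB7, LAB4 & LAB5, LAB6 & LAB7 — 4 in total.

4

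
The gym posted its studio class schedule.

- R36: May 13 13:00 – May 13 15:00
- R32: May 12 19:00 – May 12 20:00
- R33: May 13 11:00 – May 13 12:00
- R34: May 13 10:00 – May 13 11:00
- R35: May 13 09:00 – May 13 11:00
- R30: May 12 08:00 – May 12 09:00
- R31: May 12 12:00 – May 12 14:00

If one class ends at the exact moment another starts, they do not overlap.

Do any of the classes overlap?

Yes

Sorted by start: R30, R31, R32, R35, R34, R33, R36.
R31 starts after R30 ends, so R30 has no further overlaps.
R32 starts after R31 ends, so R31 has no further overlaps.
R35 starts after R32 ends, so R32 has no further overlaps.
R34 starts before R35 ends → R35 and R34 overlap.
That's a conflict, so the schedule is not conflict-free.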